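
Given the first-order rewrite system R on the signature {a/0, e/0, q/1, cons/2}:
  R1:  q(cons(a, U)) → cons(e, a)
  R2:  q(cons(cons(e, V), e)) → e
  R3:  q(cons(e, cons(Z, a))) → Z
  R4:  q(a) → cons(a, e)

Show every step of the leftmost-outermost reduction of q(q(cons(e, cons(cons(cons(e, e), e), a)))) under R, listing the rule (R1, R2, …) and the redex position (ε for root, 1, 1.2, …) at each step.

1. q(q(cons(e, cons(cons(cons(e, e), e), a))))  →  q(cons(cons(e, e), e))   [R3 at 1]
2. q(cons(cons(e, e), e))  →  e   [R2 at ε]

e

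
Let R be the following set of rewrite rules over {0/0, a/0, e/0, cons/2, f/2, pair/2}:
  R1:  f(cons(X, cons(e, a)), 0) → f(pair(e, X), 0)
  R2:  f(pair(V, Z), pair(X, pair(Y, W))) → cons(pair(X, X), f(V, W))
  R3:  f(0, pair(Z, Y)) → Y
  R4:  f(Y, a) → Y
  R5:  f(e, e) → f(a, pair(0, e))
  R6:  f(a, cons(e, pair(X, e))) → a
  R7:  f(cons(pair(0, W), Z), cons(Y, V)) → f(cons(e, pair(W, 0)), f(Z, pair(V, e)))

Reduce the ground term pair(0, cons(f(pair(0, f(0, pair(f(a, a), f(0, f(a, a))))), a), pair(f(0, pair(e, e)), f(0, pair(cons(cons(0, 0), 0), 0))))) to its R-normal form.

1. pair(0, cons(f(pair(0, f(0, pair(f(a, a), f(0, f(a, a))))), a), pair(f(0, pair(e, e)), f(0, pair(cons(cons(0, 0), 0), 0)))))  →  pair(0, cons(pair(0, f(0, pair(f(a, a), f(0, f(a, a))))), pair(f(0, pair(e, e)), f(0, pair(cons(cons(0, 0), 0), 0)))))   [R4 at 2.1]
2. pair(0, cons(pair(0, f(0, pair(f(a, a), f(0, f(a, a))))), pair(f(0, pair(e, e)), f(0, pair(cons(cons(0, 0), 0), 0)))))  →  pair(0, cons(pair(0, f(0, f(a, a))), pair(f(0, pair(e, e)), f(0, pair(cons(cons(0, 0), 0), 0)))))   [R3 at 2.1.2]
3. pair(0, cons(pair(0, f(0, f(a, a))), pair(f(0, pair(e, e)), f(0, pair(cons(cons(0, 0), 0), 0)))))  →  pair(0, cons(pair(0, f(0, a)), pair(f(0, pair(e, e)), f(0, pair(cons(cons(0, 0), 0), 0)))))   [R4 at 2.1.2.2]
4. pair(0, cons(pair(0, f(0, a)), pair(f(0, pair(e, e)), f(0, pair(cons(cons(0, 0), 0), 0)))))  →  pair(0, cons(pair(0, 0), pair(f(0, pair(e, e)), f(0, pair(cons(cons(0, 0), 0), 0)))))   [R4 at 2.1.2]
5. pair(0, cons(pair(0, 0), pair(f(0, pair(e, e)), f(0, pair(cons(cons(0, 0), 0), 0)))))  →  pair(0, cons(pair(0, 0), pair(e, f(0, pair(cons(cons(0, 0), 0), 0)))))   [R3 at 2.2.1]
6. pair(0, cons(pair(0, 0), pair(e, f(0, pair(cons(cons(0, 0), 0), 0)))))  →  pair(0, cons(pair(0, 0), pair(e, 0)))   [R3 at 2.2.2]

pair(0, cons(pair(0, 0), pair(e, 0)))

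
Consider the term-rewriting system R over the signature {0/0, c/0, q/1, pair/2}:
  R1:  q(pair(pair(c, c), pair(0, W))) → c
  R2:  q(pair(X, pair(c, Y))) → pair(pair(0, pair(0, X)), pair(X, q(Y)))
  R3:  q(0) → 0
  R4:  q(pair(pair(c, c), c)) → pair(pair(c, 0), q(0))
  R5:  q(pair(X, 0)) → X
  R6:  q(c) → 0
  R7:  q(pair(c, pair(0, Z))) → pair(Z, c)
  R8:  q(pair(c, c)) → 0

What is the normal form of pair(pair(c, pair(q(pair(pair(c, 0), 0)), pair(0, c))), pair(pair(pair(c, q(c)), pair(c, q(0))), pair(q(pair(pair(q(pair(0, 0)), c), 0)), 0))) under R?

1. pair(pair(c, pair(q(pair(pair(c, 0), 0)), pair(0, c))), pair(pair(pair(c, q(c)), pair(c, q(0))), pair(q(pair(pair(q(pair(0, 0)), c), 0)), 0)))  →  pair(pair(c, pair(pair(c, 0), pair(0, c))), pair(pair(pair(c, q(c)), pair(c, q(0))), pair(q(pair(pair(q(pair(0, 0)), c), 0)), 0)))   [R5 at 1.2.1]
2. pair(pair(c, pair(pair(c, 0), pair(0, c))), pair(pair(pair(c, q(c)), pair(c, q(0))), pair(q(pair(pair(q(pair(0, 0)), c), 0)), 0)))  →  pair(pair(c, pair(pair(c, 0), pair(0, c))), pair(pair(pair(c, 0), pair(c, q(0))), pair(q(pair(pair(q(pair(0, 0)), c), 0)), 0)))   [R6 at 2.1.1.2]
3. pair(pair(c, pair(pair(c, 0), pair(0, c))), pair(pair(pair(c, 0), pair(c, q(0))), pair(q(pair(pair(q(pair(0, 0)), c), 0)), 0)))  →  pair(pair(c, pair(pair(c, 0), pair(0, c))), pair(pair(pair(c, 0), pair(c, 0)), pair(q(pair(pair(q(pair(0, 0)), c), 0)), 0)))   [R3 at 2.1.2.2]
4. pair(pair(c, pair(pair(c, 0), pair(0, c))), pair(pair(pair(c, 0), pair(c, 0)), pair(q(pair(pair(q(pair(0, 0)), c), 0)), 0)))  →  pair(pair(c, pair(pair(c, 0), pair(0, c))), pair(pair(pair(c, 0), pair(c, 0)), pair(pair(q(pair(0, 0)), c), 0)))   [R5 at 2.2.1]
5. pair(pair(c, pair(pair(c, 0), pair(0, c))), pair(pair(pair(c, 0), pair(c, 0)), pair(pair(q(pair(0, 0)), c), 0)))  →  pair(pair(c, pair(pair(c, 0), pair(0, c))), pair(pair(pair(c, 0), pair(c, 0)), pair(pair(0, c), 0)))   [R5 at 2.2.1.1]

pair(pair(c, pair(pair(c, 0), pair(0, c))), pair(pair(pair(c, 0), pair(c, 0)), pair(pair(0, c), 0)))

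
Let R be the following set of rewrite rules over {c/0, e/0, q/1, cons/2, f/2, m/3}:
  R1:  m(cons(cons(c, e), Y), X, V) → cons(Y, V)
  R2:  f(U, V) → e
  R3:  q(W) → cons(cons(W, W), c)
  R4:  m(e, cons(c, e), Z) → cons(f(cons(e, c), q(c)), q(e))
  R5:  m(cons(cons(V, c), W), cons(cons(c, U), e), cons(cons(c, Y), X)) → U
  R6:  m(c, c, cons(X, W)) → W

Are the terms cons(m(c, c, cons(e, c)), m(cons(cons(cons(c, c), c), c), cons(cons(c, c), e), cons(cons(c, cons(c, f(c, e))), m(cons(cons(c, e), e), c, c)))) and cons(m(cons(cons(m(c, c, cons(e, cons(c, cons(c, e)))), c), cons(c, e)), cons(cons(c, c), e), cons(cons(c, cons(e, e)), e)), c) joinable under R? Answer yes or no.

yes — NF(t₁) = cons(c, c), NF(t₂) = cons(c, c)

Reduce t₁ = cons(m(c, c, cons(e, c)), m(cons(cons(cons(c, c), c), c), cons(cons(c, c), e), cons(cons(c, cons(c, f(c, e))), m(cons(cons(c, e), e), c, c)))):
1. cons(m(c, c, cons(e, c)), m(cons(cons(cons(c, c), c), c), cons(cons(c, c), e), cons(cons(c, cons(c, f(c, e))), m(cons(cons(c, e), e), c, c))))  →  cons(c, m(cons(cons(cons(c, c), c), c), cons(cons(c, c), e), cons(cons(c, cons(c, f(c, e))), m(cons(cons(c, e), e), c, c))))   [R6 at 1]
2. cons(c, m(cons(cons(cons(c, c), c), c), cons(cons(c, c), e), cons(cons(c, cons(c, f(c, e))), m(cons(cons(c, e), e), c, c))))  →  cons(c, c)   [R5 at 2]

Reduce t₂ = cons(m(cons(cons(m(c, c, cons(e, cons(c, cons(c, e)))), c), cons(c, e)), cons(cons(c, c), e), cons(cons(c, cons(e, e)), e)), c):
1. cons(m(cons(cons(m(c, c, cons(e, cons(c, cons(c, e)))), c), cons(c, e)), cons(cons(c, c), e), cons(cons(c, cons(e, e)), e)), c)  →  cons(c, c)   [R5 at 1]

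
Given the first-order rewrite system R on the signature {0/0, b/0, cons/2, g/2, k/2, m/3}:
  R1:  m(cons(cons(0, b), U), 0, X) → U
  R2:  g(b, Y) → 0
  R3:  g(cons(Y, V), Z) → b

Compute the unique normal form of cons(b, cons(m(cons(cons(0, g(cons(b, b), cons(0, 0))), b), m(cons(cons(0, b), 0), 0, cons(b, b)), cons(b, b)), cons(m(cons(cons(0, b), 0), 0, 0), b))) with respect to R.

cons(b, cons(b, cons(0, b)))

1. cons(b, cons(m(cons(cons(0, g(cons(b, b), cons(0, 0))), b), m(cons(cons(0, b), 0), 0, cons(b, b)), cons(b, b)), cons(m(cons(cons(0, b), 0), 0, 0), b)))  →  cons(b, cons(m(cons(cons(0, b), b), m(cons(cons(0, b), 0), 0, cons(b, b)), cons(b, b)), cons(m(cons(cons(0, b), 0), 0, 0), b)))   [R3 at 2.1.1.1.2]
2. cons(b, cons(m(cons(cons(0, b), b), m(cons(cons(0, b), 0), 0, cons(b, b)), cons(b, b)), cons(m(cons(cons(0, b), 0), 0, 0), b)))  →  cons(b, cons(m(cons(cons(0, b), b), 0, cons(b, b)), cons(m(cons(cons(0, b), 0), 0, 0), b)))   [R1 at 2.1.2]
3. cons(b, cons(m(cons(cons(0, b), b), 0, cons(b, b)), cons(m(cons(cons(0, b), 0), 0, 0), b)))  →  cons(b, cons(b, cons(m(cons(cons(0, b), 0), 0, 0), b)))   [R1 at 2.1]
4. cons(b, cons(b, cons(m(cons(cons(0, b), 0), 0, 0), b)))  →  cons(b, cons(b, cons(0, b)))   [R1 at 2.2.1]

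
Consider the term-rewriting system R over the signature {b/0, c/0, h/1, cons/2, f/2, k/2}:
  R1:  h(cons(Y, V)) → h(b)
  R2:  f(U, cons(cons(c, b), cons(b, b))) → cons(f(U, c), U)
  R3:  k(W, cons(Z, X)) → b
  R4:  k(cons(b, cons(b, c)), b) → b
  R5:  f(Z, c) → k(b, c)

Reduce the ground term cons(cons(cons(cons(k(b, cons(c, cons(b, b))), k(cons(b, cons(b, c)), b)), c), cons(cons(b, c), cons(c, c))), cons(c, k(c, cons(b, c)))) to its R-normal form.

1. cons(cons(cons(cons(k(b, cons(c, cons(b, b))), k(cons(b, cons(b, c)), b)), c), cons(cons(b, c), cons(c, c))), cons(c, k(c, cons(b, c))))  →  cons(cons(cons(cons(b, k(cons(b, cons(b, c)), b)), c), cons(cons(b, c), cons(c, c))), cons(c, k(c, cons(b, c))))   [R3 at 1.1.1.1]
2. cons(cons(cons(cons(b, k(cons(b, cons(b, c)), b)), c), cons(cons(b, c), cons(c, c))), cons(c, k(c, cons(b, c))))  →  cons(cons(cons(cons(b, b), c), cons(cons(b, c), cons(c, c))), cons(c, k(c, cons(b, c))))   [R4 at 1.1.1.2]
3. cons(cons(cons(cons(b, b), c), cons(cons(b, c), cons(c, c))), cons(c, k(c, cons(b, c))))  →  cons(cons(cons(cons(b, b), c), cons(cons(b, c), cons(c, c))), cons(c, b))   [R3 at 2.2]

cons(cons(cons(cons(b, b), c), cons(cons(b, c), cons(c, c))), cons(c, b))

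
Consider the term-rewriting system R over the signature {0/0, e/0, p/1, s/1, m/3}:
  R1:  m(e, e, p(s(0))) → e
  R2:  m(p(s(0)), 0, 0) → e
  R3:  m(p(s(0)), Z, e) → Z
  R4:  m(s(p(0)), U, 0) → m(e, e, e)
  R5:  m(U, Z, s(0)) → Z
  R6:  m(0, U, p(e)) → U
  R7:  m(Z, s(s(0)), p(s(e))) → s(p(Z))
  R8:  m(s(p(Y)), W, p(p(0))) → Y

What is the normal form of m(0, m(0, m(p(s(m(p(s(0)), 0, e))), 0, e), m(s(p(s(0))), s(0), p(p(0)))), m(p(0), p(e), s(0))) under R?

0

1. m(0, m(0, m(p(s(m(p(s(0)), 0, e))), 0, e), m(s(p(s(0))), s(0), p(p(0)))), m(p(0), p(e), s(0)))  →  m(0, m(0, m(p(s(0)), 0, e), m(s(p(s(0))), s(0), p(p(0)))), m(p(0), p(e), s(0)))   [R3 at 2.2.1.1.1]
2. m(0, m(0, m(p(s(0)), 0, e), m(s(p(s(0))), s(0), p(p(0)))), m(p(0), p(e), s(0)))  →  m(0, m(0, 0, m(s(p(s(0))), s(0), p(p(0)))), m(p(0), p(e), s(0)))   [R3 at 2.2]
3. m(0, m(0, 0, m(s(p(s(0))), s(0), p(p(0)))), m(p(0), p(e), s(0)))  →  m(0, m(0, 0, s(0)), m(p(0), p(e), s(0)))   [R8 at 2.3]
4. m(0, m(0, 0, s(0)), m(p(0), p(e), s(0)))  →  m(0, 0, m(p(0), p(e), s(0)))   [R5 at 2]
5. m(0, 0, m(p(0), p(e), s(0)))  →  m(0, 0, p(e))   [R5 at 3]
6. m(0, 0, p(e))  →  0   [R6 at ε]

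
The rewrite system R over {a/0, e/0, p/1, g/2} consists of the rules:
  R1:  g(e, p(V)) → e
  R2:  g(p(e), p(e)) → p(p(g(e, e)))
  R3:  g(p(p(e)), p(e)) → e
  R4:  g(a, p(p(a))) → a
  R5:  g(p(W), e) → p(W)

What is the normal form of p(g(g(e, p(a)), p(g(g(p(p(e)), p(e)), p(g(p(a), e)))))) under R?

1. p(g(g(e, p(a)), p(g(g(p(p(e)), p(e)), p(g(p(a), e))))))  →  p(g(e, p(g(g(p(p(e)), p(e)), p(g(p(a), e))))))   [R1 at 1.1]
2. p(g(e, p(g(g(p(p(e)), p(e)), p(g(p(a), e))))))  →  p(e)   [R1 at 1]

p(e)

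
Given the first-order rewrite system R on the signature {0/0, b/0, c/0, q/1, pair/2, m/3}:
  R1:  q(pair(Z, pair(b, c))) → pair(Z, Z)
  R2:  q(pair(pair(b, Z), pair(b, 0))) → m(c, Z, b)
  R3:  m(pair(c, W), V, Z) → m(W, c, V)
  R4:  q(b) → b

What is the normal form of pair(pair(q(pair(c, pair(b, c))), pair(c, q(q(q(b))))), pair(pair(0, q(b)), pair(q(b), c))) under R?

pair(pair(pair(c, c), pair(c, b)), pair(pair(0, b), pair(b, c)))

1. pair(pair(q(pair(c, pair(b, c))), pair(c, q(q(q(b))))), pair(pair(0, q(b)), pair(q(b), c)))  →  pair(pair(pair(c, c), pair(c, q(q(q(b))))), pair(pair(0, q(b)), pair(q(b), c)))   [R1 at 1.1]
2. pair(pair(pair(c, c), pair(c, q(q(q(b))))), pair(pair(0, q(b)), pair(q(b), c)))  →  pair(pair(pair(c, c), pair(c, q(q(b)))), pair(pair(0, q(b)), pair(q(b), c)))   [R4 at 1.2.2.1.1]
3. pair(pair(pair(c, c), pair(c, q(q(b)))), pair(pair(0, q(b)), pair(q(b), c)))  →  pair(pair(pair(c, c), pair(c, q(b))), pair(pair(0, q(b)), pair(q(b), c)))   [R4 at 1.2.2.1]
4. pair(pair(pair(c, c), pair(c, q(b))), pair(pair(0, q(b)), pair(q(b), c)))  →  pair(pair(pair(c, c), pair(c, b)), pair(pair(0, q(b)), pair(q(b), c)))   [R4 at 1.2.2]
5. pair(pair(pair(c, c), pair(c, b)), pair(pair(0, q(b)), pair(q(b), c)))  →  pair(pair(pair(c, c), pair(c, b)), pair(pair(0, b), pair(q(b), c)))   [R4 at 2.1.2]
6. pair(pair(pair(c, c), pair(c, b)), pair(pair(0, b), pair(q(b), c)))  →  pair(pair(pair(c, c), pair(c, b)), pair(pair(0, b), pair(b, c)))   [R4 at 2.2.1]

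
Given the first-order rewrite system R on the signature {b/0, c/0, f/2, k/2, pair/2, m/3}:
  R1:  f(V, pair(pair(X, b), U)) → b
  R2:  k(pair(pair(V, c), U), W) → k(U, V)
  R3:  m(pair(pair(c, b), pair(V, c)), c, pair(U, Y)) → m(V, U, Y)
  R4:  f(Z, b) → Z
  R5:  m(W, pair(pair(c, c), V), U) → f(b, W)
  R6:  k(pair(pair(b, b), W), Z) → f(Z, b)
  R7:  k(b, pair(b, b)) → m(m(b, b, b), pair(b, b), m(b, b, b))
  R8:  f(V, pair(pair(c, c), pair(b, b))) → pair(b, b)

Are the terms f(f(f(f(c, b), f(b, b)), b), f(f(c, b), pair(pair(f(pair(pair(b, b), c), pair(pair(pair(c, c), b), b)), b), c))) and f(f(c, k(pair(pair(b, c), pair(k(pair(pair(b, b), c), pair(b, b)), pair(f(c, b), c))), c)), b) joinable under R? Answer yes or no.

Reduce t₁ = f(f(f(f(c, b), f(b, b)), b), f(f(c, b), pair(pair(f(pair(pair(b, b), c), pair(pair(pair(c, c), b), b)), b), c))):
1. f(f(f(f(c, b), f(b, b)), b), f(f(c, b), pair(pair(f(pair(pair(b, b), c), pair(pair(pair(c, c), b), b)), b), c)))  →  f(f(f(c, b), f(b, b)), f(f(c, b), pair(pair(f(pair(pair(b, b), c), pair(pair(pair(c, c), b), b)), b), c)))   [R4 at 1]
2. f(f(f(c, b), f(b, b)), f(f(c, b), pair(pair(f(pair(pair(b, b), c), pair(pair(pair(c, c), b), b)), b), c)))  →  f(f(c, f(b, b)), f(f(c, b), pair(pair(f(pair(pair(b, b), c), pair(pair(pair(c, c), b), b)), b), c)))   [R4 at 1.1]
3. f(f(c, f(b, b)), f(f(c, b), pair(pair(f(pair(pair(b, b), c), pair(pair(pair(c, c), b), b)), b), c)))  →  f(f(c, b), f(f(c, b), pair(pair(f(pair(pair(b, b), c), pair(pair(pair(c, c), b), b)), b), c)))   [R4 at 1.2]
4. f(f(c, b), f(f(c, b), pair(pair(f(pair(pair(b, b), c), pair(pair(pair(c, c), b), b)), b), c)))  →  f(c, f(f(c, b), pair(pair(f(pair(pair(b, b), c), pair(pair(pair(c, c), b), b)), b), c)))   [R4 at 1]
5. f(c, f(f(c, b), pair(pair(f(pair(pair(b, b), c), pair(pair(pair(c, c), b), b)), b), c)))  →  f(c, b)   [R1 at 2]
6. f(c, b)  →  c   [R4 at ε]

Reduce t₂ = f(f(c, k(pair(pair(b, c), pair(k(pair(pair(b, b), c), pair(b, b)), pair(f(c, b), c))), c)), b):
1. f(f(c, k(pair(pair(b, c), pair(k(pair(pair(b, b), c), pair(b, b)), pair(f(c, b), c))), c)), b)  →  f(c, k(pair(pair(b, c), pair(k(pair(pair(b, b), c), pair(b, b)), pair(f(c, b), c))), c))   [R4 at ε]
2. f(c, k(pair(pair(b, c), pair(k(pair(pair(b, b), c), pair(b, b)), pair(f(c, b), c))), c))  →  f(c, k(pair(k(pair(pair(b, b), c), pair(b, b)), pair(f(c, b), c)), b))   [R2 at 2]
3. f(c, k(pair(k(pair(pair(b, b), c), pair(b, b)), pair(f(c, b), c)), b))  →  f(c, k(pair(f(pair(b, b), b), pair(f(c, b), c)), b))   [R6 at 2.1.1]
4. f(c, k(pair(f(pair(b, b), b), pair(f(c, b), c)), b))  →  f(c, k(pair(pair(b, b), pair(f(c, b), c)), b))   [R4 at 2.1.1]
5. f(c, k(pair(pair(b, b), pair(f(c, b), c)), b))  →  f(c, f(b, b))   [R6 at 2]
6. f(c, f(b, b))  →  f(c, b)   [R4 at 2]
7. f(c, b)  →  c   [R4 at ε]

yes — NF(t₁) = c, NF(t₂) = c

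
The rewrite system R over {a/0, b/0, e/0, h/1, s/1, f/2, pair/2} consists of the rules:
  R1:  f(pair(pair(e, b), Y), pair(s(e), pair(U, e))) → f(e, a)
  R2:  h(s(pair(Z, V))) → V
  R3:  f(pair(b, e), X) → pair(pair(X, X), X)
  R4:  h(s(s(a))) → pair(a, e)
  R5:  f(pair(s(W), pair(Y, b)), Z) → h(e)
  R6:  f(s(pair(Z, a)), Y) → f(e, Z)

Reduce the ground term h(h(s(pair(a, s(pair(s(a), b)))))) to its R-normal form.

b

1. h(h(s(pair(a, s(pair(s(a), b))))))  →  h(s(pair(s(a), b)))   [R2 at 1]
2. h(s(pair(s(a), b)))  →  b   [R2 at ε]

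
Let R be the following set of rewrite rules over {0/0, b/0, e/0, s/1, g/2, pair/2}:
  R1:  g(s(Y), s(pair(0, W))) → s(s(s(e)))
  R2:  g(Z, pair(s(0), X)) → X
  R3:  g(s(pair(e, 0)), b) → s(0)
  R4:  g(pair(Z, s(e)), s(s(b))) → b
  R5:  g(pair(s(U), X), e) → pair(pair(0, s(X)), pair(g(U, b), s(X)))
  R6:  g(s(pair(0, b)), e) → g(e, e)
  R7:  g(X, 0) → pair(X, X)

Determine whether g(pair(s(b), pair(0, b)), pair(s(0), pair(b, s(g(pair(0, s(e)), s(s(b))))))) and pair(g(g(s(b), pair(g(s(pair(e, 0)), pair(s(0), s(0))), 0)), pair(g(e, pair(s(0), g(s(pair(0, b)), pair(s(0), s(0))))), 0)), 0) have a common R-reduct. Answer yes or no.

Reduce t₁ = g(pair(s(b), pair(0, b)), pair(s(0), pair(b, s(g(pair(0, s(e)), s(s(b))))))):
1. g(pair(s(b), pair(0, b)), pair(s(0), pair(b, s(g(pair(0, s(e)), s(s(b)))))))  →  pair(b, s(g(pair(0, s(e)), s(s(b)))))   [R2 at ε]
2. pair(b, s(g(pair(0, s(e)), s(s(b)))))  →  pair(b, s(b))   [R4 at 2.1]

Reduce t₂ = pair(g(g(s(b), pair(g(s(pair(e, 0)), pair(s(0), s(0))), 0)), pair(g(e, pair(s(0), g(s(pair(0, b)), pair(s(0), s(0))))), 0)), 0):
1. pair(g(g(s(b), pair(g(s(pair(e, 0)), pair(s(0), s(0))), 0)), pair(g(e, pair(s(0), g(s(pair(0, b)), pair(s(0), s(0))))), 0)), 0)  →  pair(g(g(s(b), pair(s(0), 0)), pair(g(e, pair(s(0), g(s(pair(0, b)), pair(s(0), s(0))))), 0)), 0)   [R2 at 1.1.2.1]
2. pair(g(g(s(b), pair(s(0), 0)), pair(g(e, pair(s(0), g(s(pair(0, b)), pair(s(0), s(0))))), 0)), 0)  →  pair(g(0, pair(g(e, pair(s(0), g(s(pair(0, b)), pair(s(0), s(0))))), 0)), 0)   [R2 at 1.1]
3. pair(g(0, pair(g(e, pair(s(0), g(s(pair(0, b)), pair(s(0), s(0))))), 0)), 0)  →  pair(g(0, pair(g(s(pair(0, b)), pair(s(0), s(0))), 0)), 0)   [R2 at 1.2.1]
4. pair(g(0, pair(g(s(pair(0, b)), pair(s(0), s(0))), 0)), 0)  →  pair(g(0, pair(s(0), 0)), 0)   [R2 at 1.2.1]
5. pair(g(0, pair(s(0), 0)), 0)  →  pair(0, 0)   [R2 at 1]

no — NF(t₁) = pair(b, s(b)), NF(t₂) = pair(0, 0)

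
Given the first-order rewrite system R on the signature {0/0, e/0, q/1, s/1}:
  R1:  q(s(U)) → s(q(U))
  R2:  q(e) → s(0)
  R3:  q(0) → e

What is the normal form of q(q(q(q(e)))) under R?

s(s(e))

1. q(q(q(q(e))))  →  q(q(q(s(0))))   [R2 at 1.1.1]
2. q(q(q(s(0))))  →  q(q(s(q(0))))   [R1 at 1.1]
3. q(q(s(q(0))))  →  q(s(q(q(0))))   [R1 at 1]
4. q(s(q(q(0))))  →  s(q(q(q(0))))   [R1 at ε]
5. s(q(q(q(0))))  →  s(q(q(e)))   [R3 at 1.1.1]
6. s(q(q(e)))  →  s(q(s(0)))   [R2 at 1.1]
7. s(q(s(0)))  →  s(s(q(0)))   [R1 at 1]
8. s(s(q(0)))  →  s(s(e))   [R3 at 1.1]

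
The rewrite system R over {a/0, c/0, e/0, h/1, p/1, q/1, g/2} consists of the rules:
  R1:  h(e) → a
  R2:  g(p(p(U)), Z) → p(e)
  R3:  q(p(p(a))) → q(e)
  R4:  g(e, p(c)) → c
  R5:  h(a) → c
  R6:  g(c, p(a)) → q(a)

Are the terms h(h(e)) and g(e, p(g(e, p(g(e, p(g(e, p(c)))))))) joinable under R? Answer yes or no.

Reduce t₁ = h(h(e)):
1. h(h(e))  →  h(a)   [R1 at 1]
2. h(a)  →  c   [R5 at ε]

Reduce t₂ = g(e, p(g(e, p(g(e, p(g(e, p(c)))))))):
1. g(e, p(g(e, p(g(e, p(g(e, p(c))))))))  →  g(e, p(g(e, p(g(e, p(c))))))   [R4 at 2.1.2.1.2.1]
2. g(e, p(g(e, p(g(e, p(c))))))  →  g(e, p(g(e, p(c))))   [R4 at 2.1.2.1]
3. g(e, p(g(e, p(c))))  →  g(e, p(c))   [R4 at 2.1]
4. g(e, p(c))  →  c   [R4 at ε]

yes — NF(t₁) = c, NF(t₂) = c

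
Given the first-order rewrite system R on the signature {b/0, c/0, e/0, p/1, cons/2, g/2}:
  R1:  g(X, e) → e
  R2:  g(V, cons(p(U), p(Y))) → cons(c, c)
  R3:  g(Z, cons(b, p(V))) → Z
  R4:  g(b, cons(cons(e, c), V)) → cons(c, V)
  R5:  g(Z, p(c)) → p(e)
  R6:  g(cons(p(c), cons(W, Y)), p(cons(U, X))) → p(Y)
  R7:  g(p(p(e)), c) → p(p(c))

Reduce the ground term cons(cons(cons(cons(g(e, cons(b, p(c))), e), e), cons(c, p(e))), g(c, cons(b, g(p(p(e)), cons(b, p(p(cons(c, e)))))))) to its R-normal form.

cons(cons(cons(cons(e, e), e), cons(c, p(e))), c)

1. cons(cons(cons(cons(g(e, cons(b, p(c))), e), e), cons(c, p(e))), g(c, cons(b, g(p(p(e)), cons(b, p(p(cons(c, e))))))))  →  cons(cons(cons(cons(e, e), e), cons(c, p(e))), g(c, cons(b, g(p(p(e)), cons(b, p(p(cons(c, e))))))))   [R3 at 1.1.1.1]
2. cons(cons(cons(cons(e, e), e), cons(c, p(e))), g(c, cons(b, g(p(p(e)), cons(b, p(p(cons(c, e))))))))  →  cons(cons(cons(cons(e, e), e), cons(c, p(e))), g(c, cons(b, p(p(e)))))   [R3 at 2.2.2]
3. cons(cons(cons(cons(e, e), e), cons(c, p(e))), g(c, cons(b, p(p(e)))))  →  cons(cons(cons(cons(e, e), e), cons(c, p(e))), c)   [R3 at 2]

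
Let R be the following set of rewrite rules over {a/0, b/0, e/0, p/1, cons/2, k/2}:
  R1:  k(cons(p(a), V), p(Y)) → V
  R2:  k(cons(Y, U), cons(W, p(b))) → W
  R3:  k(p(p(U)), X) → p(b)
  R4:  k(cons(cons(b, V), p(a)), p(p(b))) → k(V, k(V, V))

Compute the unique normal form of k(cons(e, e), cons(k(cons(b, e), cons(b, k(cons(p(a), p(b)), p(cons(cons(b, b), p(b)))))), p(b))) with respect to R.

b

1. k(cons(e, e), cons(k(cons(b, e), cons(b, k(cons(p(a), p(b)), p(cons(cons(b, b), p(b)))))), p(b)))  →  k(cons(b, e), cons(b, k(cons(p(a), p(b)), p(cons(cons(b, b), p(b))))))   [R2 at ε]
2. k(cons(b, e), cons(b, k(cons(p(a), p(b)), p(cons(cons(b, b), p(b))))))  →  k(cons(b, e), cons(b, p(b)))   [R1 at 2.2]
3. k(cons(b, e), cons(b, p(b)))  →  b   [R2 at ε]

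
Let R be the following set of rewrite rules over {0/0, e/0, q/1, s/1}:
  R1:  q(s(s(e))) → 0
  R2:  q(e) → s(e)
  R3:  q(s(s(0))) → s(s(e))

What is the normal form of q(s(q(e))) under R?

0

1. q(s(q(e)))  →  q(s(s(e)))   [R2 at 1.1]
2. q(s(s(e)))  →  0   [R1 at ε]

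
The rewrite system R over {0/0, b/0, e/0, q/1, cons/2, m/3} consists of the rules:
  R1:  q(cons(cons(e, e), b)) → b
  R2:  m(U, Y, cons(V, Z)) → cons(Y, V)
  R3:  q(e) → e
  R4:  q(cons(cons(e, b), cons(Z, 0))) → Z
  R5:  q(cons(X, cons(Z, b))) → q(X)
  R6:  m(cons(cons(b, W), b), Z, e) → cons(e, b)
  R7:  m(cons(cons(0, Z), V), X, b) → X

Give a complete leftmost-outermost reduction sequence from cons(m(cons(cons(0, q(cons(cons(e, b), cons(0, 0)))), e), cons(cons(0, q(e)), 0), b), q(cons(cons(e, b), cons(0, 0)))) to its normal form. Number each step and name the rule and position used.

1. cons(m(cons(cons(0, q(cons(cons(e, b), cons(0, 0)))), e), cons(cons(0, q(e)), 0), b), q(cons(cons(e, b), cons(0, 0))))  →  cons(cons(cons(0, q(e)), 0), q(cons(cons(e, b), cons(0, 0))))   [R7 at 1]
2. cons(cons(cons(0, q(e)), 0), q(cons(cons(e, b), cons(0, 0))))  →  cons(cons(cons(0, e), 0), q(cons(cons(e, b), cons(0, 0))))   [R3 at 1.1.2]
3. cons(cons(cons(0, e), 0), q(cons(cons(e, b), cons(0, 0))))  →  cons(cons(cons(0, e), 0), 0)   [R4 at 2]

cons(cons(cons(0, e), 0), 0)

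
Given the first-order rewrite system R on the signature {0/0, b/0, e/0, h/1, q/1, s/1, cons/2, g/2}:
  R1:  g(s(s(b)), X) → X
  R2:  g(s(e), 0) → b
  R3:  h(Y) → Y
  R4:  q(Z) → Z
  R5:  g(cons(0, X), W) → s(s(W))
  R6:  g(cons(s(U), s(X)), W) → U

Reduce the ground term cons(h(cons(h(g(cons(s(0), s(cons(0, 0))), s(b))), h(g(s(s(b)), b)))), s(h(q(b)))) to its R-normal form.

cons(cons(0, b), s(b))

1. cons(h(cons(h(g(cons(s(0), s(cons(0, 0))), s(b))), h(g(s(s(b)), b)))), s(h(q(b))))  →  cons(cons(h(g(cons(s(0), s(cons(0, 0))), s(b))), h(g(s(s(b)), b))), s(h(q(b))))   [R3 at 1]
2. cons(cons(h(g(cons(s(0), s(cons(0, 0))), s(b))), h(g(s(s(b)), b))), s(h(q(b))))  →  cons(cons(g(cons(s(0), s(cons(0, 0))), s(b)), h(g(s(s(b)), b))), s(h(q(b))))   [R3 at 1.1]
3. cons(cons(g(cons(s(0), s(cons(0, 0))), s(b)), h(g(s(s(b)), b))), s(h(q(b))))  →  cons(cons(0, h(g(s(s(b)), b))), s(h(q(b))))   [R6 at 1.1]
4. cons(cons(0, h(g(s(s(b)), b))), s(h(q(b))))  →  cons(cons(0, g(s(s(b)), b)), s(h(q(b))))   [R3 at 1.2]
5. cons(cons(0, g(s(s(b)), b)), s(h(q(b))))  →  cons(cons(0, b), s(h(q(b))))   [R1 at 1.2]
6. cons(cons(0, b), s(h(q(b))))  →  cons(cons(0, b), s(q(b)))   [R3 at 2.1]
7. cons(cons(0, b), s(q(b)))  →  cons(cons(0, b), s(b))   [R4 at 2.1]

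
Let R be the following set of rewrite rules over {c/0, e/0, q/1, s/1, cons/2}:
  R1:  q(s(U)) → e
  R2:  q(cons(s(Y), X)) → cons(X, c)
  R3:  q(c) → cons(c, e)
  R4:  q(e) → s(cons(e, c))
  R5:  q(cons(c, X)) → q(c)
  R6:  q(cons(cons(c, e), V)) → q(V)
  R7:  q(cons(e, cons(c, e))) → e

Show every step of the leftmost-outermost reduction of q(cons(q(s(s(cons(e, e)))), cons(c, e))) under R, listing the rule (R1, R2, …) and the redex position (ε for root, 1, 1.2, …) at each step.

e

1. q(cons(q(s(s(cons(e, e)))), cons(c, e)))  →  q(cons(e, cons(c, e)))   [R1 at 1.1]
2. q(cons(e, cons(c, e)))  →  e   [R7 at ε]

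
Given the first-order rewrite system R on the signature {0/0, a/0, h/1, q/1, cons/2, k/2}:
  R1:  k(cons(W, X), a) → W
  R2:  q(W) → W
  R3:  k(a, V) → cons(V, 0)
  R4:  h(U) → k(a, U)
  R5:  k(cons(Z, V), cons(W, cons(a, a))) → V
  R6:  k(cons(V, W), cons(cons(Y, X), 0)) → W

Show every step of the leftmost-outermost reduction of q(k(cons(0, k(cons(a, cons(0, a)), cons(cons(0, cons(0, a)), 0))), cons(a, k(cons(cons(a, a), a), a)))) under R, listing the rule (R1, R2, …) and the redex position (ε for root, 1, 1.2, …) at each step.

cons(0, a)

1. q(k(cons(0, k(cons(a, cons(0, a)), cons(cons(0, cons(0, a)), 0))), cons(a, k(cons(cons(a, a), a), a))))  →  k(cons(0, k(cons(a, cons(0, a)), cons(cons(0, cons(0, a)), 0))), cons(a, k(cons(cons(a, a), a), a)))   [R2 at ε]
2. k(cons(0, k(cons(a, cons(0, a)), cons(cons(0, cons(0, a)), 0))), cons(a, k(cons(cons(a, a), a), a)))  →  k(cons(0, cons(0, a)), cons(a, k(cons(cons(a, a), a), a)))   [R6 at 1.2]
3. k(cons(0, cons(0, a)), cons(a, k(cons(cons(a, a), a), a)))  →  k(cons(0, cons(0, a)), cons(a, cons(a, a)))   [R1 at 2.2]
4. k(cons(0, cons(0, a)), cons(a, cons(a, a)))  →  cons(0, a)   [R5 at ε]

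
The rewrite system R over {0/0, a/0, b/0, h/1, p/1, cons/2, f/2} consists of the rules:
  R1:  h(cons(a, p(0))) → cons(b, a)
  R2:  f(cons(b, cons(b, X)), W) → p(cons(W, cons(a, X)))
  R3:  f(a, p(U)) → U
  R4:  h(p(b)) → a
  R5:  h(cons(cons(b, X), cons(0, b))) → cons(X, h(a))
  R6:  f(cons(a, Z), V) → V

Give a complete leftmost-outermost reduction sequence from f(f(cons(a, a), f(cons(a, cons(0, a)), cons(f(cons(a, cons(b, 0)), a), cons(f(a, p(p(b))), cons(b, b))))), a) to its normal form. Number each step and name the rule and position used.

a

1. f(f(cons(a, a), f(cons(a, cons(0, a)), cons(f(cons(a, cons(b, 0)), a), cons(f(a, p(p(b))), cons(b, b))))), a)  →  f(f(cons(a, cons(0, a)), cons(f(cons(a, cons(b, 0)), a), cons(f(a, p(p(b))), cons(b, b)))), a)   [R6 at 1]
2. f(f(cons(a, cons(0, a)), cons(f(cons(a, cons(b, 0)), a), cons(f(a, p(p(b))), cons(b, b)))), a)  →  f(cons(f(cons(a, cons(b, 0)), a), cons(f(a, p(p(b))), cons(b, b))), a)   [R6 at 1]
3. f(cons(f(cons(a, cons(b, 0)), a), cons(f(a, p(p(b))), cons(b, b))), a)  →  f(cons(a, cons(f(a, p(p(b))), cons(b, b))), a)   [R6 at 1.1]
4. f(cons(a, cons(f(a, p(p(b))), cons(b, b))), a)  →  a   [R6 at ε]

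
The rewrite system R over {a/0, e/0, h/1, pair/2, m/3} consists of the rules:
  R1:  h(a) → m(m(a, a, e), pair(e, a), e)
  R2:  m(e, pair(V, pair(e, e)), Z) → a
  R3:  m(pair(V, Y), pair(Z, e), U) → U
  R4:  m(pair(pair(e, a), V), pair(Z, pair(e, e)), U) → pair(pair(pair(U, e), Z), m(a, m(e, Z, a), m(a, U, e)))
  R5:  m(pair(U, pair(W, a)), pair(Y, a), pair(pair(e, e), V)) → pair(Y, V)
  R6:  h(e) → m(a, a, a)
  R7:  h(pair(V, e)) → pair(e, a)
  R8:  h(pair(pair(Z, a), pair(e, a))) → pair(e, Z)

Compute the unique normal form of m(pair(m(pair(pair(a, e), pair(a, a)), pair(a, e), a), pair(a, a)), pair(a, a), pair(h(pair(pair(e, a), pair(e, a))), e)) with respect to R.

1. m(pair(m(pair(pair(a, e), pair(a, a)), pair(a, e), a), pair(a, a)), pair(a, a), pair(h(pair(pair(e, a), pair(e, a))), e))  →  m(pair(a, pair(a, a)), pair(a, a), pair(h(pair(pair(e, a), pair(e, a))), e))   [R3 at 1.1]
2. m(pair(a, pair(a, a)), pair(a, a), pair(h(pair(pair(e, a), pair(e, a))), e))  →  m(pair(a, pair(a, a)), pair(a, a), pair(pair(e, e), e))   [R8 at 3.1]
3. m(pair(a, pair(a, a)), pair(a, a), pair(pair(e, e), e))  →  pair(a, e)   [R5 at ε]

pair(a, e)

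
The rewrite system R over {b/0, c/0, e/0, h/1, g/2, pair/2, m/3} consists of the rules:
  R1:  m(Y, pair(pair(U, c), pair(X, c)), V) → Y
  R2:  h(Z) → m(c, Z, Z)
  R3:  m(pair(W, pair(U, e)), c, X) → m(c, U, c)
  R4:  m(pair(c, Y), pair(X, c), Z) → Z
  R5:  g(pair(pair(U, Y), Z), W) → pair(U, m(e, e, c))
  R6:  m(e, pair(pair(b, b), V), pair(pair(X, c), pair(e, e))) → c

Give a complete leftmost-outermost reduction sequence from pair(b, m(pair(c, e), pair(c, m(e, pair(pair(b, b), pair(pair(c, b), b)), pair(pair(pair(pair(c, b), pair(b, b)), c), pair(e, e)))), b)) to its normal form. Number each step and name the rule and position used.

pair(b, b)

1. pair(b, m(pair(c, e), pair(c, m(e, pair(pair(b, b), pair(pair(c, b), b)), pair(pair(pair(pair(c, b), pair(b, b)), c), pair(e, e)))), b))  →  pair(b, m(pair(c, e), pair(c, c), b))   [R6 at 2.2.2]
2. pair(b, m(pair(c, e), pair(c, c), b))  →  pair(b, b)   [R4 at 2]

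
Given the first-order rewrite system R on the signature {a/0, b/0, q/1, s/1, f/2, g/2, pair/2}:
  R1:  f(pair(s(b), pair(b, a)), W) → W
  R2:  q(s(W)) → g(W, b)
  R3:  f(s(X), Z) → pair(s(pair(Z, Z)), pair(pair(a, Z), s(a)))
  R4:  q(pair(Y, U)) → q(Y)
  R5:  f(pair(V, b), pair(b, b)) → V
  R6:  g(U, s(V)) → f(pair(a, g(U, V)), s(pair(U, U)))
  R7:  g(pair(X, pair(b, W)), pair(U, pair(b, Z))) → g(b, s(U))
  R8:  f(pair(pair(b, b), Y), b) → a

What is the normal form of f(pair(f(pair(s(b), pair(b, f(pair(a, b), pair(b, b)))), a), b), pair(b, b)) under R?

a

1. f(pair(f(pair(s(b), pair(b, f(pair(a, b), pair(b, b)))), a), b), pair(b, b))  →  f(pair(s(b), pair(b, f(pair(a, b), pair(b, b)))), a)   [R5 at ε]
2. f(pair(s(b), pair(b, f(pair(a, b), pair(b, b)))), a)  →  f(pair(s(b), pair(b, a)), a)   [R5 at 1.2.2]
3. f(pair(s(b), pair(b, a)), a)  →  a   [R1 at ε]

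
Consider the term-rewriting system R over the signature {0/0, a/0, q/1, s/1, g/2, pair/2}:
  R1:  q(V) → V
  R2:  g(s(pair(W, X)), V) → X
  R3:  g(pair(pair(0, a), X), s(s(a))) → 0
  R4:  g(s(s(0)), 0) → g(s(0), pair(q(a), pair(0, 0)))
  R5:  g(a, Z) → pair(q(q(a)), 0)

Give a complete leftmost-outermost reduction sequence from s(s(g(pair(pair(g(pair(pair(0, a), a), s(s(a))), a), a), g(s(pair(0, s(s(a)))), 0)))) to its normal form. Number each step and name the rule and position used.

1. s(s(g(pair(pair(g(pair(pair(0, a), a), s(s(a))), a), a), g(s(pair(0, s(s(a)))), 0))))  →  s(s(g(pair(pair(0, a), a), g(s(pair(0, s(s(a)))), 0))))   [R3 at 1.1.1.1.1]
2. s(s(g(pair(pair(0, a), a), g(s(pair(0, s(s(a)))), 0))))  →  s(s(g(pair(pair(0, a), a), s(s(a)))))   [R2 at 1.1.2]
3. s(s(g(pair(pair(0, a), a), s(s(a)))))  →  s(s(0))   [R3 at 1.1]

s(s(0))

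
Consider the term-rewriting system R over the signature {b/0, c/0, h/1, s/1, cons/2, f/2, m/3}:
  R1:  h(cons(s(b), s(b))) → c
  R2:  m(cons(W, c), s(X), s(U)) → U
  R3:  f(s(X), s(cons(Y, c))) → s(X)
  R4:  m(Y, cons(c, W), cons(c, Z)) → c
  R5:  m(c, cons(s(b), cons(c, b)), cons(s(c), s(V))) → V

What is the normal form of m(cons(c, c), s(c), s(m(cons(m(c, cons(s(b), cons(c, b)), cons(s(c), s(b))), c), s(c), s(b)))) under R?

1. m(cons(c, c), s(c), s(m(cons(m(c, cons(s(b), cons(c, b)), cons(s(c), s(b))), c), s(c), s(b))))  →  m(cons(m(c, cons(s(b), cons(c, b)), cons(s(c), s(b))), c), s(c), s(b))   [R2 at ε]
2. m(cons(m(c, cons(s(b), cons(c, b)), cons(s(c), s(b))), c), s(c), s(b))  →  b   [R2 at ε]

b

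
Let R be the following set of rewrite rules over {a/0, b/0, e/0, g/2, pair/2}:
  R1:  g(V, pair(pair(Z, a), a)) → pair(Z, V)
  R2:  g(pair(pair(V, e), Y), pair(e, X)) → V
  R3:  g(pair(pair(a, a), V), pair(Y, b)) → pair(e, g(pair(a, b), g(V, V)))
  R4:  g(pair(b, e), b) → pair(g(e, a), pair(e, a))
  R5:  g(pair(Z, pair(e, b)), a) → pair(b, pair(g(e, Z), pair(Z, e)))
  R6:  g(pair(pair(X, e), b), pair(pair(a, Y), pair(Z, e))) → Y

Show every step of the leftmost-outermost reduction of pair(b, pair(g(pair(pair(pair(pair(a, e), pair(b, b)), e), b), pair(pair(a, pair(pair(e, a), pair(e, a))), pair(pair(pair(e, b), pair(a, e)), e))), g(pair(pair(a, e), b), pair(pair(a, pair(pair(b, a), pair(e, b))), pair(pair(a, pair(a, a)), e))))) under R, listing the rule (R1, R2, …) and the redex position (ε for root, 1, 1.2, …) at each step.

1. pair(b, pair(g(pair(pair(pair(pair(a, e), pair(b, b)), e), b), pair(pair(a, pair(pair(e, a), pair(e, a))), pair(pair(pair(e, b), pair(a, e)), e))), g(pair(pair(a, e), b), pair(pair(a, pair(pair(b, a), pair(e, b))), pair(pair(a, pair(a, a)), e)))))  →  pair(b, pair(pair(pair(e, a), pair(e, a)), g(pair(pair(a, e), b), pair(pair(a, pair(pair(b, a), pair(e, b))), pair(pair(a, pair(a, a)), e)))))   [R6 at 2.1]
2. pair(b, pair(pair(pair(e, a), pair(e, a)), g(pair(pair(a, e), b), pair(pair(a, pair(pair(b, a), pair(e, b))), pair(pair(a, pair(a, a)), e)))))  →  pair(b, pair(pair(pair(e, a), pair(e, a)), pair(pair(b, a), pair(e, b))))   [R6 at 2.2]

pair(b, pair(pair(pair(e, a), pair(e, a)), pair(pair(b, a), pair(e, b))))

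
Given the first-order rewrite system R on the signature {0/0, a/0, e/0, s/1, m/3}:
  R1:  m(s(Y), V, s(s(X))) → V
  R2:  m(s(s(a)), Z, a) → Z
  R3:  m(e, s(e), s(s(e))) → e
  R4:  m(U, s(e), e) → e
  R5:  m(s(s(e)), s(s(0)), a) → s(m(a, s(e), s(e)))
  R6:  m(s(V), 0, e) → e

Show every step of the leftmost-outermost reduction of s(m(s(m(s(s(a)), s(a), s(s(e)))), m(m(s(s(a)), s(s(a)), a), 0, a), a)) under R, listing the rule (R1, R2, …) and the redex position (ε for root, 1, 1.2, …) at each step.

1. s(m(s(m(s(s(a)), s(a), s(s(e)))), m(m(s(s(a)), s(s(a)), a), 0, a), a))  →  s(m(s(s(a)), m(m(s(s(a)), s(s(a)), a), 0, a), a))   [R1 at 1.1.1]
2. s(m(s(s(a)), m(m(s(s(a)), s(s(a)), a), 0, a), a))  →  s(m(m(s(s(a)), s(s(a)), a), 0, a))   [R2 at 1]
3. s(m(m(s(s(a)), s(s(a)), a), 0, a))  →  s(m(s(s(a)), 0, a))   [R2 at 1.1]
4. s(m(s(s(a)), 0, a))  →  s(0)   [R2 at 1]

s(0)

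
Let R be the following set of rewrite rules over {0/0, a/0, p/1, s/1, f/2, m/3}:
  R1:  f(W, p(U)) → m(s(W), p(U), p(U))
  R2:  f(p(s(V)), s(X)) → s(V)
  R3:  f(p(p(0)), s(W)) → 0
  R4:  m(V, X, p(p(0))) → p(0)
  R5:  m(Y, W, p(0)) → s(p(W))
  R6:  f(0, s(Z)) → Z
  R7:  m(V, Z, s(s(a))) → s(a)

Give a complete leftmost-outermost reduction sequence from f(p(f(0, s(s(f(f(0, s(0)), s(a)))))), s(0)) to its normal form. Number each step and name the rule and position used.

1. f(p(f(0, s(s(f(f(0, s(0)), s(a)))))), s(0))  →  f(p(s(f(f(0, s(0)), s(a)))), s(0))   [R6 at 1.1]
2. f(p(s(f(f(0, s(0)), s(a)))), s(0))  →  s(f(f(0, s(0)), s(a)))   [R2 at ε]
3. s(f(f(0, s(0)), s(a)))  →  s(f(0, s(a)))   [R6 at 1.1]
4. s(f(0, s(a)))  →  s(a)   [R6 at 1]

s(a)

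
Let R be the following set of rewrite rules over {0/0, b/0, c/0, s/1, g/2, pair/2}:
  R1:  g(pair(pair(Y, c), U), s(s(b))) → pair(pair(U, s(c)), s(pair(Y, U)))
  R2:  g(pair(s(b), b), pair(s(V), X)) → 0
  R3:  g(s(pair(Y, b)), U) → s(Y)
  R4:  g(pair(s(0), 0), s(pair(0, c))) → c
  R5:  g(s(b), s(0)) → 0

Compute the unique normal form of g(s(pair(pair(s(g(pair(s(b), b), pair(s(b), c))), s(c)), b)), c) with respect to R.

s(pair(s(0), s(c)))

1. g(s(pair(pair(s(g(pair(s(b), b), pair(s(b), c))), s(c)), b)), c)  →  s(pair(s(g(pair(s(b), b), pair(s(b), c))), s(c)))   [R3 at ε]
2. s(pair(s(g(pair(s(b), b), pair(s(b), c))), s(c)))  →  s(pair(s(0), s(c)))   [R2 at 1.1.1]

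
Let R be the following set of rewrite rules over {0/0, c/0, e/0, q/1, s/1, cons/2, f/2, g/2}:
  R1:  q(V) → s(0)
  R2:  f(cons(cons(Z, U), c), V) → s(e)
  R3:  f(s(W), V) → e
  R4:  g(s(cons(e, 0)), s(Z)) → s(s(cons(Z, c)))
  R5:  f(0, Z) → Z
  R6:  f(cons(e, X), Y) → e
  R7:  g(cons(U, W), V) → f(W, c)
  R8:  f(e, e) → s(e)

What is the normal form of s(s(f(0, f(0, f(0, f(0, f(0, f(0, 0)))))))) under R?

s(s(0))

1. s(s(f(0, f(0, f(0, f(0, f(0, f(0, 0))))))))  →  s(s(f(0, f(0, f(0, f(0, f(0, 0)))))))   [R5 at 1.1]
2. s(s(f(0, f(0, f(0, f(0, f(0, 0)))))))  →  s(s(f(0, f(0, f(0, f(0, 0))))))   [R5 at 1.1]
3. s(s(f(0, f(0, f(0, f(0, 0))))))  →  s(s(f(0, f(0, f(0, 0)))))   [R5 at 1.1]
4. s(s(f(0, f(0, f(0, 0)))))  →  s(s(f(0, f(0, 0))))   [R5 at 1.1]
5. s(s(f(0, f(0, 0))))  →  s(s(f(0, 0)))   [R5 at 1.1]
6. s(s(f(0, 0)))  →  s(s(0))   [R5 at 1.1]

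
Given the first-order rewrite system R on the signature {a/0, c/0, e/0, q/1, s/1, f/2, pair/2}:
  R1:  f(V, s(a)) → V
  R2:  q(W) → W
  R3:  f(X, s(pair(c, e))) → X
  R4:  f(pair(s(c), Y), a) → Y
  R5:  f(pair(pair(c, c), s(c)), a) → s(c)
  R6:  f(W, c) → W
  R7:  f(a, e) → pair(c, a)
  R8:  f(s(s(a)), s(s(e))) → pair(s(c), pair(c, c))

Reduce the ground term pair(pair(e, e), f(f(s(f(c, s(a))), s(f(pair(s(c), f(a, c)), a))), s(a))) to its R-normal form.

1. pair(pair(e, e), f(f(s(f(c, s(a))), s(f(pair(s(c), f(a, c)), a))), s(a)))  →  pair(pair(e, e), f(s(f(c, s(a))), s(f(pair(s(c), f(a, c)), a))))   [R1 at 2]
2. pair(pair(e, e), f(s(f(c, s(a))), s(f(pair(s(c), f(a, c)), a))))  →  pair(pair(e, e), f(s(c), s(f(pair(s(c), f(a, c)), a))))   [R1 at 2.1.1]
3. pair(pair(e, e), f(s(c), s(f(pair(s(c), f(a, c)), a))))  →  pair(pair(e, e), f(s(c), s(f(a, c))))   [R4 at 2.2.1]
4. pair(pair(e, e), f(s(c), s(f(a, c))))  →  pair(pair(e, e), f(s(c), s(a)))   [R6 at 2.2.1]
5. pair(pair(e, e), f(s(c), s(a)))  →  pair(pair(e, e), s(c))   [R1 at 2]

pair(pair(e, e), s(c))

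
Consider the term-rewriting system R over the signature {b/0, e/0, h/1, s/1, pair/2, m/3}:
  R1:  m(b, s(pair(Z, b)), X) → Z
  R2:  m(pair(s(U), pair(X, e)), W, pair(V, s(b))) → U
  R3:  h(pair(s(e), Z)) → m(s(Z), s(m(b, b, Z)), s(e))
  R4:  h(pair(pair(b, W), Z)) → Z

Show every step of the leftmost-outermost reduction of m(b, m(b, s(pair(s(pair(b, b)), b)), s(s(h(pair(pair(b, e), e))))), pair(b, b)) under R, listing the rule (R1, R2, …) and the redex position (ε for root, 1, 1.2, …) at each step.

b

1. m(b, m(b, s(pair(s(pair(b, b)), b)), s(s(h(pair(pair(b, e), e))))), pair(b, b))  →  m(b, s(pair(b, b)), pair(b, b))   [R1 at 2]
2. m(b, s(pair(b, b)), pair(b, b))  →  b   [R1 at ε]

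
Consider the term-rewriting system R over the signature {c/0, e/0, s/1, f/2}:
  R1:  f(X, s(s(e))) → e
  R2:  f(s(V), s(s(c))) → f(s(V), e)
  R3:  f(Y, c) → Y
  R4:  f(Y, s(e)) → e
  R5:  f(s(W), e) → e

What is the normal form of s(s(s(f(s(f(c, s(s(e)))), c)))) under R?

s(s(s(s(e))))

1. s(s(s(f(s(f(c, s(s(e)))), c))))  →  s(s(s(s(f(c, s(s(e)))))))   [R3 at 1.1.1]
2. s(s(s(s(f(c, s(s(e)))))))  →  s(s(s(s(e))))   [R1 at 1.1.1.1]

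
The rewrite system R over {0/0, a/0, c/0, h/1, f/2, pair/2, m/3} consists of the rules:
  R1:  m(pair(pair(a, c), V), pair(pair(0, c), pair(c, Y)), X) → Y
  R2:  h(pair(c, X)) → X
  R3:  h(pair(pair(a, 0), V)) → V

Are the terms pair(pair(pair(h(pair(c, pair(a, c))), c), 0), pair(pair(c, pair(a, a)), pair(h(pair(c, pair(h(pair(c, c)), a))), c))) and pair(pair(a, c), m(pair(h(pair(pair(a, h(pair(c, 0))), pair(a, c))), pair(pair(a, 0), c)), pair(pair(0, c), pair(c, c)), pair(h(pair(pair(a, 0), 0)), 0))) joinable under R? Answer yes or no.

Reduce t₁ = pair(pair(pair(h(pair(c, pair(a, c))), c), 0), pair(pair(c, pair(a, a)), pair(h(pair(c, pair(h(pair(c, c)), a))), c))):
1. pair(pair(pair(h(pair(c, pair(a, c))), c), 0), pair(pair(c, pair(a, a)), pair(h(pair(c, pair(h(pair(c, c)), a))), c)))  →  pair(pair(pair(pair(a, c), c), 0), pair(pair(c, pair(a, a)), pair(h(pair(c, pair(h(pair(c, c)), a))), c)))   [R2 at 1.1.1]
2. pair(pair(pair(pair(a, c), c), 0), pair(pair(c, pair(a, a)), pair(h(pair(c, pair(h(pair(c, c)), a))), c)))  →  pair(pair(pair(pair(a, c), c), 0), pair(pair(c, pair(a, a)), pair(pair(h(pair(c, c)), a), c)))   [R2 at 2.2.1]
3. pair(pair(pair(pair(a, c), c), 0), pair(pair(c, pair(a, a)), pair(pair(h(pair(c, c)), a), c)))  →  pair(pair(pair(pair(a, c), c), 0), pair(pair(c, pair(a, a)), pair(pair(c, a), c)))   [R2 at 2.2.1.1]

Reduce t₂ = pair(pair(a, c), m(pair(h(pair(pair(a, h(pair(c, 0))), pair(a, c))), pair(pair(a, 0), c)), pair(pair(0, c), pair(c, c)), pair(h(pair(pair(a, 0), 0)), 0))):
1. pair(pair(a, c), m(pair(h(pair(pair(a, h(pair(c, 0))), pair(a, c))), pair(pair(a, 0), c)), pair(pair(0, c), pair(c, c)), pair(h(pair(pair(a, 0), 0)), 0)))  →  pair(pair(a, c), m(pair(h(pair(pair(a, 0), pair(a, c))), pair(pair(a, 0), c)), pair(pair(0, c), pair(c, c)), pair(h(pair(pair(a, 0), 0)), 0)))   [R2 at 2.1.1.1.1.2]
2. pair(pair(a, c), m(pair(h(pair(pair(a, 0), pair(a, c))), pair(pair(a, 0), c)), pair(pair(0, c), pair(c, c)), pair(h(pair(pair(a, 0), 0)), 0)))  →  pair(pair(a, c), m(pair(pair(a, c), pair(pair(a, 0), c)), pair(pair(0, c), pair(c, c)), pair(h(pair(pair(a, 0), 0)), 0)))   [R3 at 2.1.1]
3. pair(pair(a, c), m(pair(pair(a, c), pair(pair(a, 0), c)), pair(pair(0, c), pair(c, c)), pair(h(pair(pair(a, 0), 0)), 0)))  →  pair(pair(a, c), c)   [R1 at 2]

no — NF(t₁) = pair(pair(pair(pair(a, c), c), 0), pair(pair(c, pair(a, a)), pair(pair(c, a), c))), NF(t₂) = pair(pair(a, c), c)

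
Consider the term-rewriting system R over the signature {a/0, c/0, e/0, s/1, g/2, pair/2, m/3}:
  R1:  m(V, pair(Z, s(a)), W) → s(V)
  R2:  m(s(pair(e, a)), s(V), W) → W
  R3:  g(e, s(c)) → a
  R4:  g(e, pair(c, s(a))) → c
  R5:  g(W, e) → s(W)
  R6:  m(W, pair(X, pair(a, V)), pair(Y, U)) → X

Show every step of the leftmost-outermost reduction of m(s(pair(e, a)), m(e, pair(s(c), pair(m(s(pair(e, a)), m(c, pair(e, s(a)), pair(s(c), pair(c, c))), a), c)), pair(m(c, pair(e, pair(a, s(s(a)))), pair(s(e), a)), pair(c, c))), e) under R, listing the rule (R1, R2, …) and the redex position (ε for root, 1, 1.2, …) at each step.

e

1. m(s(pair(e, a)), m(e, pair(s(c), pair(m(s(pair(e, a)), m(c, pair(e, s(a)), pair(s(c), pair(c, c))), a), c)), pair(m(c, pair(e, pair(a, s(s(a)))), pair(s(e), a)), pair(c, c))), e)  →  m(s(pair(e, a)), m(e, pair(s(c), pair(m(s(pair(e, a)), s(c), a), c)), pair(m(c, pair(e, pair(a, s(s(a)))), pair(s(e), a)), pair(c, c))), e)   [R1 at 2.2.2.1.2]
2. m(s(pair(e, a)), m(e, pair(s(c), pair(m(s(pair(e, a)), s(c), a), c)), pair(m(c, pair(e, pair(a, s(s(a)))), pair(s(e), a)), pair(c, c))), e)  →  m(s(pair(e, a)), m(e, pair(s(c), pair(a, c)), pair(m(c, pair(e, pair(a, s(s(a)))), pair(s(e), a)), pair(c, c))), e)   [R2 at 2.2.2.1]
3. m(s(pair(e, a)), m(e, pair(s(c), pair(a, c)), pair(m(c, pair(e, pair(a, s(s(a)))), pair(s(e), a)), pair(c, c))), e)  →  m(s(pair(e, a)), s(c), e)   [R6 at 2]
4. m(s(pair(e, a)), s(c), e)  →  e   [R2 at ε]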